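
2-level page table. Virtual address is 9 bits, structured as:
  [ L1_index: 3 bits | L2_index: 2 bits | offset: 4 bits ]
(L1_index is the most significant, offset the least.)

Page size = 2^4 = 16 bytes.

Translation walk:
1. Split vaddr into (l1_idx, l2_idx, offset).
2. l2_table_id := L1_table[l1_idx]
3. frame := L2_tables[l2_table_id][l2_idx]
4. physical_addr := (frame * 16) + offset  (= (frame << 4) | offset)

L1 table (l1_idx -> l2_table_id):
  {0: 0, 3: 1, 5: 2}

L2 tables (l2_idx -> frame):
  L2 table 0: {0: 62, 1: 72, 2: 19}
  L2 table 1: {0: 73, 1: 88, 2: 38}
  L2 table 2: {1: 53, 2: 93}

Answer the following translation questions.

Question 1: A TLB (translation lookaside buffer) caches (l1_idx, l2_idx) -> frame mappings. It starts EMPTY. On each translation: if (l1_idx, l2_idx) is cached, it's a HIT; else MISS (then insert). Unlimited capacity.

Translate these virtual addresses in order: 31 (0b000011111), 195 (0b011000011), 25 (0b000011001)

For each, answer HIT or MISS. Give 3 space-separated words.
Answer: MISS MISS HIT

Derivation:
vaddr=31: (0,1) not in TLB -> MISS, insert
vaddr=195: (3,0) not in TLB -> MISS, insert
vaddr=25: (0,1) in TLB -> HIT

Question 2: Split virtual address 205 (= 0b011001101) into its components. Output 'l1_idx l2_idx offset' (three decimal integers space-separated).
Answer: 3 0 13

Derivation:
vaddr = 205 = 0b011001101
  top 3 bits -> l1_idx = 3
  next 2 bits -> l2_idx = 0
  bottom 4 bits -> offset = 13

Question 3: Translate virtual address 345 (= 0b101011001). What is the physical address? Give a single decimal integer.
vaddr = 345 = 0b101011001
Split: l1_idx=5, l2_idx=1, offset=9
L1[5] = 2
L2[2][1] = 53
paddr = 53 * 16 + 9 = 857

Answer: 857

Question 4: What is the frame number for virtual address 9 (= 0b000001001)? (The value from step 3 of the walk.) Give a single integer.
Answer: 62

Derivation:
vaddr = 9: l1_idx=0, l2_idx=0
L1[0] = 0; L2[0][0] = 62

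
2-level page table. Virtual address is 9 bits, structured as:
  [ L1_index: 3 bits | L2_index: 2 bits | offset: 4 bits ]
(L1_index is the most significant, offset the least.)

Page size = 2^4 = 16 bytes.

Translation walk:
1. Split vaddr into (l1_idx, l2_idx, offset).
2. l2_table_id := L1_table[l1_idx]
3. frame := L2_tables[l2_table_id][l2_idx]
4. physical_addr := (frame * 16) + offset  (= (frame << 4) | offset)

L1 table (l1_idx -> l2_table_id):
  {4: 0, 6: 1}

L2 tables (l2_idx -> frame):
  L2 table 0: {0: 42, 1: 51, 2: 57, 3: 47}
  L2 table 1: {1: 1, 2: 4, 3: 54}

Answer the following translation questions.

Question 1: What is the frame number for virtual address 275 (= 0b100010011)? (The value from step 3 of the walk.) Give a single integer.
Answer: 51

Derivation:
vaddr = 275: l1_idx=4, l2_idx=1
L1[4] = 0; L2[0][1] = 51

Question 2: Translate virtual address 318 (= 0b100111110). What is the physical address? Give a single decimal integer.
Answer: 766

Derivation:
vaddr = 318 = 0b100111110
Split: l1_idx=4, l2_idx=3, offset=14
L1[4] = 0
L2[0][3] = 47
paddr = 47 * 16 + 14 = 766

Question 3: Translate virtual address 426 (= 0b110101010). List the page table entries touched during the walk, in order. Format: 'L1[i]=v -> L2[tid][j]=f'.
vaddr = 426 = 0b110101010
Split: l1_idx=6, l2_idx=2, offset=10

Answer: L1[6]=1 -> L2[1][2]=4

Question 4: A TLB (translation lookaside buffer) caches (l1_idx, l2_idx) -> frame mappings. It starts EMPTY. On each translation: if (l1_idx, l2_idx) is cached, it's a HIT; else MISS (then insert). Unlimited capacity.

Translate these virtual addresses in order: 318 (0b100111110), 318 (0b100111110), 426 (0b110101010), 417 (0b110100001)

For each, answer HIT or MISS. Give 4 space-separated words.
vaddr=318: (4,3) not in TLB -> MISS, insert
vaddr=318: (4,3) in TLB -> HIT
vaddr=426: (6,2) not in TLB -> MISS, insert
vaddr=417: (6,2) in TLB -> HIT

Answer: MISS HIT MISS HIT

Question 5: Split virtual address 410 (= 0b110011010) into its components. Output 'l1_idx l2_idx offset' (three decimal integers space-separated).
Answer: 6 1 10

Derivation:
vaddr = 410 = 0b110011010
  top 3 bits -> l1_idx = 6
  next 2 bits -> l2_idx = 1
  bottom 4 bits -> offset = 10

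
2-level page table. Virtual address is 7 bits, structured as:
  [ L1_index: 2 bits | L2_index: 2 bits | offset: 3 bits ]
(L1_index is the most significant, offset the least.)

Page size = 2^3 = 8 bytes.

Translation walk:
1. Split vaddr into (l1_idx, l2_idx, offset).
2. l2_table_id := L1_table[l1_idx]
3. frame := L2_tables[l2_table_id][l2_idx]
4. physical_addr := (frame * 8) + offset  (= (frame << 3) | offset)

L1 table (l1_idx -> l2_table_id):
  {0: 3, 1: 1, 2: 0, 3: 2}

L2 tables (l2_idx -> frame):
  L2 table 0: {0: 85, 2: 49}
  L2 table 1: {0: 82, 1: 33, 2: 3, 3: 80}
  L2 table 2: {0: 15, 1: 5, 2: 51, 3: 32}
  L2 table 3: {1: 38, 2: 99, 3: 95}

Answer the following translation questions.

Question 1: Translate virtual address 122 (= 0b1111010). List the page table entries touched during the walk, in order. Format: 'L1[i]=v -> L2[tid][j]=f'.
vaddr = 122 = 0b1111010
Split: l1_idx=3, l2_idx=3, offset=2

Answer: L1[3]=2 -> L2[2][3]=32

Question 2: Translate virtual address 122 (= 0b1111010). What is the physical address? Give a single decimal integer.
Answer: 258

Derivation:
vaddr = 122 = 0b1111010
Split: l1_idx=3, l2_idx=3, offset=2
L1[3] = 2
L2[2][3] = 32
paddr = 32 * 8 + 2 = 258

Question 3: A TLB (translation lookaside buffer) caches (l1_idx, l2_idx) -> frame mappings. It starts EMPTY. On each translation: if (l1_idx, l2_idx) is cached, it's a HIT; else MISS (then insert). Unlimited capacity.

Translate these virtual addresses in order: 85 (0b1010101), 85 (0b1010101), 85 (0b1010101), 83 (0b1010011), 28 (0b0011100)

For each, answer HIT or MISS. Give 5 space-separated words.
vaddr=85: (2,2) not in TLB -> MISS, insert
vaddr=85: (2,2) in TLB -> HIT
vaddr=85: (2,2) in TLB -> HIT
vaddr=83: (2,2) in TLB -> HIT
vaddr=28: (0,3) not in TLB -> MISS, insert

Answer: MISS HIT HIT HIT MISS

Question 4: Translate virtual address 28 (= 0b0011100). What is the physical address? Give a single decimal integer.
vaddr = 28 = 0b0011100
Split: l1_idx=0, l2_idx=3, offset=4
L1[0] = 3
L2[3][3] = 95
paddr = 95 * 8 + 4 = 764

Answer: 764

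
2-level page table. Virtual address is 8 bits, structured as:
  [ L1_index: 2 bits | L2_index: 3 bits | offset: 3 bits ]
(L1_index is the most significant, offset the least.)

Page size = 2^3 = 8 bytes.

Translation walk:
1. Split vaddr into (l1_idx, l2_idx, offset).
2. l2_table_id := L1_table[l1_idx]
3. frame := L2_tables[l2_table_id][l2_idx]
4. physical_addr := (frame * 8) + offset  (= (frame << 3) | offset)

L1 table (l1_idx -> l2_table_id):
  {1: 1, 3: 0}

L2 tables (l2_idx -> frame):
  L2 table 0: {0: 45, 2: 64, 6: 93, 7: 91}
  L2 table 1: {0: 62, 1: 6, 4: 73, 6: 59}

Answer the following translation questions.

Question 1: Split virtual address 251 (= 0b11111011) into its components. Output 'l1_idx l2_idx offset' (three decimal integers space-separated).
vaddr = 251 = 0b11111011
  top 2 bits -> l1_idx = 3
  next 3 bits -> l2_idx = 7
  bottom 3 bits -> offset = 3

Answer: 3 7 3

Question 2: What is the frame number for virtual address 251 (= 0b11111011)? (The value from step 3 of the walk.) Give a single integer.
vaddr = 251: l1_idx=3, l2_idx=7
L1[3] = 0; L2[0][7] = 91

Answer: 91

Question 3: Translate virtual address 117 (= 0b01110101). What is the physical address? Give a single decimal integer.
Answer: 477

Derivation:
vaddr = 117 = 0b01110101
Split: l1_idx=1, l2_idx=6, offset=5
L1[1] = 1
L2[1][6] = 59
paddr = 59 * 8 + 5 = 477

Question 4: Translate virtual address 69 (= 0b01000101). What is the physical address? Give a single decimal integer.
vaddr = 69 = 0b01000101
Split: l1_idx=1, l2_idx=0, offset=5
L1[1] = 1
L2[1][0] = 62
paddr = 62 * 8 + 5 = 501

Answer: 501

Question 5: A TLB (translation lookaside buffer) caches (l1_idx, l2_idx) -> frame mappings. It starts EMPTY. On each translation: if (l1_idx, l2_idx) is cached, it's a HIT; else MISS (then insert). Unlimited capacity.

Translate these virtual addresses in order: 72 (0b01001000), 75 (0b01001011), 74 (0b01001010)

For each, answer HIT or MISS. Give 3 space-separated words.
Answer: MISS HIT HIT

Derivation:
vaddr=72: (1,1) not in TLB -> MISS, insert
vaddr=75: (1,1) in TLB -> HIT
vaddr=74: (1,1) in TLB -> HIT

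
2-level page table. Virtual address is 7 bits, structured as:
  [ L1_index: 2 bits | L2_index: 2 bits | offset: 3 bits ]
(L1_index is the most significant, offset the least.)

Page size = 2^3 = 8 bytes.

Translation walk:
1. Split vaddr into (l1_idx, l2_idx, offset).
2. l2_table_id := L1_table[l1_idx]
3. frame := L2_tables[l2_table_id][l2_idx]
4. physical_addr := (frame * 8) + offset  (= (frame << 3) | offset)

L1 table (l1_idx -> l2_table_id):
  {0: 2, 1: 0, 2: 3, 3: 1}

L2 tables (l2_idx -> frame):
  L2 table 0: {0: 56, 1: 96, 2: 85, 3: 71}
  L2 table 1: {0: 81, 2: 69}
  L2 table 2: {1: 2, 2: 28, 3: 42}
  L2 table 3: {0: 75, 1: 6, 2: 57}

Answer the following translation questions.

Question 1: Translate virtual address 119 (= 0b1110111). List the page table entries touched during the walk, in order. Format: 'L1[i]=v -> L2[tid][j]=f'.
Answer: L1[3]=1 -> L2[1][2]=69

Derivation:
vaddr = 119 = 0b1110111
Split: l1_idx=3, l2_idx=2, offset=7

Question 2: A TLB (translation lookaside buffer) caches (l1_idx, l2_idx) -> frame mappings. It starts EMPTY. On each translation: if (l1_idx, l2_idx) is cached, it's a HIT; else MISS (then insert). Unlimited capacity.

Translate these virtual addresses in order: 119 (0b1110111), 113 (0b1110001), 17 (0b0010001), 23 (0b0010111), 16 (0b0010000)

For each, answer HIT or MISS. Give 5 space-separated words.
vaddr=119: (3,2) not in TLB -> MISS, insert
vaddr=113: (3,2) in TLB -> HIT
vaddr=17: (0,2) not in TLB -> MISS, insert
vaddr=23: (0,2) in TLB -> HIT
vaddr=16: (0,2) in TLB -> HIT

Answer: MISS HIT MISS HIT HIT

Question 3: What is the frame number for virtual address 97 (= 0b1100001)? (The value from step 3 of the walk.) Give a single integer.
vaddr = 97: l1_idx=3, l2_idx=0
L1[3] = 1; L2[1][0] = 81

Answer: 81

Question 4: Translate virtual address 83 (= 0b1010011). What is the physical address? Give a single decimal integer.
Answer: 459

Derivation:
vaddr = 83 = 0b1010011
Split: l1_idx=2, l2_idx=2, offset=3
L1[2] = 3
L2[3][2] = 57
paddr = 57 * 8 + 3 = 459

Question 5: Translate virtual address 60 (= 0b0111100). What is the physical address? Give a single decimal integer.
vaddr = 60 = 0b0111100
Split: l1_idx=1, l2_idx=3, offset=4
L1[1] = 0
L2[0][3] = 71
paddr = 71 * 8 + 4 = 572

Answer: 572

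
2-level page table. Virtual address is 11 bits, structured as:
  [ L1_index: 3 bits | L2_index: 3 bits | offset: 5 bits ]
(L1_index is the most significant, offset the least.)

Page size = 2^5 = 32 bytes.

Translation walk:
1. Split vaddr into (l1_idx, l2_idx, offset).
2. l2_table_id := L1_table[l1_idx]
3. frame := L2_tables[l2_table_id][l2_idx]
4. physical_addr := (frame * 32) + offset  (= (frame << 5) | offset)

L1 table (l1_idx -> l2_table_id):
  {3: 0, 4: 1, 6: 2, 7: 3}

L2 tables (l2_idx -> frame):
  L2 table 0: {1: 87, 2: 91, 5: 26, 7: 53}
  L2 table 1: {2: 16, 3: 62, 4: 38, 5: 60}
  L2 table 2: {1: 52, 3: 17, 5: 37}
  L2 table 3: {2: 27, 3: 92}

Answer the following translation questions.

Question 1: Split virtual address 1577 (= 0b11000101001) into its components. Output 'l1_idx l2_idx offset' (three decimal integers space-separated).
Answer: 6 1 9

Derivation:
vaddr = 1577 = 0b11000101001
  top 3 bits -> l1_idx = 6
  next 3 bits -> l2_idx = 1
  bottom 5 bits -> offset = 9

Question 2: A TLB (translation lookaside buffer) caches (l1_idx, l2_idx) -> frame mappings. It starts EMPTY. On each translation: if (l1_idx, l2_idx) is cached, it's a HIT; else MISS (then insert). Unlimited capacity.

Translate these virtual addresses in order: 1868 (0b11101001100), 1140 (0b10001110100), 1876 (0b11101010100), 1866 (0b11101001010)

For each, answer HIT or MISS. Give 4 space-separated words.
Answer: MISS MISS HIT HIT

Derivation:
vaddr=1868: (7,2) not in TLB -> MISS, insert
vaddr=1140: (4,3) not in TLB -> MISS, insert
vaddr=1876: (7,2) in TLB -> HIT
vaddr=1866: (7,2) in TLB -> HIT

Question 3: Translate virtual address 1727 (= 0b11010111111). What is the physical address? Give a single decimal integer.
Answer: 1215

Derivation:
vaddr = 1727 = 0b11010111111
Split: l1_idx=6, l2_idx=5, offset=31
L1[6] = 2
L2[2][5] = 37
paddr = 37 * 32 + 31 = 1215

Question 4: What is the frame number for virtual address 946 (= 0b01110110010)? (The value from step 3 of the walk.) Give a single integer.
Answer: 26

Derivation:
vaddr = 946: l1_idx=3, l2_idx=5
L1[3] = 0; L2[0][5] = 26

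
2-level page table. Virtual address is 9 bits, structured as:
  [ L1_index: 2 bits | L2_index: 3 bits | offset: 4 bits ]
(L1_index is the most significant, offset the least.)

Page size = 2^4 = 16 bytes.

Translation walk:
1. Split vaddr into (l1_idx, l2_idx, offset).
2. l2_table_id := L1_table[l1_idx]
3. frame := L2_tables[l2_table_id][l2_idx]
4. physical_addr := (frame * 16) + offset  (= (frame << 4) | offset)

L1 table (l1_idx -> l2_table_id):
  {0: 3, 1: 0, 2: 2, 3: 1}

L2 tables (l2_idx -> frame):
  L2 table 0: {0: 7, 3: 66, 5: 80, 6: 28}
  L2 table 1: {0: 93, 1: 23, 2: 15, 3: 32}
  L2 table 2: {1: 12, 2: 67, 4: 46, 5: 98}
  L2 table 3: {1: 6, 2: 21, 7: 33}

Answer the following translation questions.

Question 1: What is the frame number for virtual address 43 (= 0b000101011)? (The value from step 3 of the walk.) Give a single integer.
Answer: 21

Derivation:
vaddr = 43: l1_idx=0, l2_idx=2
L1[0] = 3; L2[3][2] = 21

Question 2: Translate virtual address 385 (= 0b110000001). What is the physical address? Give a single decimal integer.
vaddr = 385 = 0b110000001
Split: l1_idx=3, l2_idx=0, offset=1
L1[3] = 1
L2[1][0] = 93
paddr = 93 * 16 + 1 = 1489

Answer: 1489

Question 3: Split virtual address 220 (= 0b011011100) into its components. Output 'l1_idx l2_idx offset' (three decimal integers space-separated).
vaddr = 220 = 0b011011100
  top 2 bits -> l1_idx = 1
  next 3 bits -> l2_idx = 5
  bottom 4 bits -> offset = 12

Answer: 1 5 12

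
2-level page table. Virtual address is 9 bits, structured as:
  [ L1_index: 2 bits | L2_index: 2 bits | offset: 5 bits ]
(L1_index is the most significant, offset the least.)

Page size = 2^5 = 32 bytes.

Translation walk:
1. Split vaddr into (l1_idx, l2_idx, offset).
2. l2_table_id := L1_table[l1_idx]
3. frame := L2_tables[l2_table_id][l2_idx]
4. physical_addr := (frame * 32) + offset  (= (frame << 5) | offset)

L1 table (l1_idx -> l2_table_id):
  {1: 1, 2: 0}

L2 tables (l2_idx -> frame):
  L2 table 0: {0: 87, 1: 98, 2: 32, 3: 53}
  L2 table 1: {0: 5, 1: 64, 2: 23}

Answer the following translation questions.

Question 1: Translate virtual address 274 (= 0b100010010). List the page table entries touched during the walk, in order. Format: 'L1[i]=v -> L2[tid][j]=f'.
vaddr = 274 = 0b100010010
Split: l1_idx=2, l2_idx=0, offset=18

Answer: L1[2]=0 -> L2[0][0]=87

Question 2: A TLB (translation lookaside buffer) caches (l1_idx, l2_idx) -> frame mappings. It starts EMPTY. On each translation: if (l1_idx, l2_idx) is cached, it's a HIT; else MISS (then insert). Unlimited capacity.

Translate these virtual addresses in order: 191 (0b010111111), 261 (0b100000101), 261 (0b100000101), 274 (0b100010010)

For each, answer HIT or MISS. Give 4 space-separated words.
vaddr=191: (1,1) not in TLB -> MISS, insert
vaddr=261: (2,0) not in TLB -> MISS, insert
vaddr=261: (2,0) in TLB -> HIT
vaddr=274: (2,0) in TLB -> HIT

Answer: MISS MISS HIT HIT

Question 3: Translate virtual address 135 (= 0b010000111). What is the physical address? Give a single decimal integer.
vaddr = 135 = 0b010000111
Split: l1_idx=1, l2_idx=0, offset=7
L1[1] = 1
L2[1][0] = 5
paddr = 5 * 32 + 7 = 167

Answer: 167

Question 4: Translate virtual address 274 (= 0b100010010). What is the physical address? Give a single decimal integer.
Answer: 2802

Derivation:
vaddr = 274 = 0b100010010
Split: l1_idx=2, l2_idx=0, offset=18
L1[2] = 0
L2[0][0] = 87
paddr = 87 * 32 + 18 = 2802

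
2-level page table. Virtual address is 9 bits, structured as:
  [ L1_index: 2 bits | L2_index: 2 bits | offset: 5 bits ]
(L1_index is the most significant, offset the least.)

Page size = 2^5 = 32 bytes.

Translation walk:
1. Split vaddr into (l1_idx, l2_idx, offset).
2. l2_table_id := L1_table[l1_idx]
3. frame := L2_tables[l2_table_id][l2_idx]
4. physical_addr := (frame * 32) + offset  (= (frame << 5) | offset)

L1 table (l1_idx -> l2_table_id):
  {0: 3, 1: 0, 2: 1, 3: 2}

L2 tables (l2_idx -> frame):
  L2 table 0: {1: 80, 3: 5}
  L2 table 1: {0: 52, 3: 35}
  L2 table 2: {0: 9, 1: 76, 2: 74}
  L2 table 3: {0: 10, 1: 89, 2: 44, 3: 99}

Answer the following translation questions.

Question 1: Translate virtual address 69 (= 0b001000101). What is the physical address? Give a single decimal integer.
vaddr = 69 = 0b001000101
Split: l1_idx=0, l2_idx=2, offset=5
L1[0] = 3
L2[3][2] = 44
paddr = 44 * 32 + 5 = 1413

Answer: 1413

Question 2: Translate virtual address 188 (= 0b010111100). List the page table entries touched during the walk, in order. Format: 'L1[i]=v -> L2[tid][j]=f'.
Answer: L1[1]=0 -> L2[0][1]=80

Derivation:
vaddr = 188 = 0b010111100
Split: l1_idx=1, l2_idx=1, offset=28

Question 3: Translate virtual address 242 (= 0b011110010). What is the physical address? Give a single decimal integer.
Answer: 178

Derivation:
vaddr = 242 = 0b011110010
Split: l1_idx=1, l2_idx=3, offset=18
L1[1] = 0
L2[0][3] = 5
paddr = 5 * 32 + 18 = 178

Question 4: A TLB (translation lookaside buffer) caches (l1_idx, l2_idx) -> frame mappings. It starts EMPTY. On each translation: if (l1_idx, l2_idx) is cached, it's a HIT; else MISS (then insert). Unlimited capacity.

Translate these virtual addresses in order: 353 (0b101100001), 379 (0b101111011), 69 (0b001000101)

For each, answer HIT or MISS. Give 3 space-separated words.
vaddr=353: (2,3) not in TLB -> MISS, insert
vaddr=379: (2,3) in TLB -> HIT
vaddr=69: (0,2) not in TLB -> MISS, insert

Answer: MISS HIT MISS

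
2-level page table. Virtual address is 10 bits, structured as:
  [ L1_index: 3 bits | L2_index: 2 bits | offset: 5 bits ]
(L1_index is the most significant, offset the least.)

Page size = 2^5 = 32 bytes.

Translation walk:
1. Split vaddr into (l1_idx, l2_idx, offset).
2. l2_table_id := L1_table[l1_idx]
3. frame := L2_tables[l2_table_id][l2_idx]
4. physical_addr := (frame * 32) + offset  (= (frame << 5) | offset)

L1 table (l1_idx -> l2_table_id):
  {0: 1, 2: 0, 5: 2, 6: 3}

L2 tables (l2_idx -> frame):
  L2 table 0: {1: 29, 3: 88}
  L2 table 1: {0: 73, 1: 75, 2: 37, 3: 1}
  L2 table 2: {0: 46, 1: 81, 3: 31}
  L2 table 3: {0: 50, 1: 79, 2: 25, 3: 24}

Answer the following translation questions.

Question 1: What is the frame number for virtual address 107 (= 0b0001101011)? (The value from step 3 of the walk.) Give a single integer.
Answer: 1

Derivation:
vaddr = 107: l1_idx=0, l2_idx=3
L1[0] = 1; L2[1][3] = 1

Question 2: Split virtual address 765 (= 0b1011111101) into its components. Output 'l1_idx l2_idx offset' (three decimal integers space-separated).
vaddr = 765 = 0b1011111101
  top 3 bits -> l1_idx = 5
  next 2 bits -> l2_idx = 3
  bottom 5 bits -> offset = 29

Answer: 5 3 29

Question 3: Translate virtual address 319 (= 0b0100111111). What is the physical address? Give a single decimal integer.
vaddr = 319 = 0b0100111111
Split: l1_idx=2, l2_idx=1, offset=31
L1[2] = 0
L2[0][1] = 29
paddr = 29 * 32 + 31 = 959

Answer: 959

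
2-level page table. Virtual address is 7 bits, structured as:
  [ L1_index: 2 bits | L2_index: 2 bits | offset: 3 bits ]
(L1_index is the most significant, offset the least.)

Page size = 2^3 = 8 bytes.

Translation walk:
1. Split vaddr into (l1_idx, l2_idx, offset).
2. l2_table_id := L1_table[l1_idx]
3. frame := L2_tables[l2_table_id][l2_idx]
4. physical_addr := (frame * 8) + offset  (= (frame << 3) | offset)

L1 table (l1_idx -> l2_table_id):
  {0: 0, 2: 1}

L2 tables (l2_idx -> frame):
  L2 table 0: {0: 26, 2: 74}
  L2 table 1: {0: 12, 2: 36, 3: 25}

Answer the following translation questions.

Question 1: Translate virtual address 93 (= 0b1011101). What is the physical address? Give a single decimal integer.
vaddr = 93 = 0b1011101
Split: l1_idx=2, l2_idx=3, offset=5
L1[2] = 1
L2[1][3] = 25
paddr = 25 * 8 + 5 = 205

Answer: 205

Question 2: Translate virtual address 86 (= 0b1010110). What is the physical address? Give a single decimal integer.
Answer: 294

Derivation:
vaddr = 86 = 0b1010110
Split: l1_idx=2, l2_idx=2, offset=6
L1[2] = 1
L2[1][2] = 36
paddr = 36 * 8 + 6 = 294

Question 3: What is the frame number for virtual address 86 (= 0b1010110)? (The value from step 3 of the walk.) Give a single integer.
Answer: 36

Derivation:
vaddr = 86: l1_idx=2, l2_idx=2
L1[2] = 1; L2[1][2] = 36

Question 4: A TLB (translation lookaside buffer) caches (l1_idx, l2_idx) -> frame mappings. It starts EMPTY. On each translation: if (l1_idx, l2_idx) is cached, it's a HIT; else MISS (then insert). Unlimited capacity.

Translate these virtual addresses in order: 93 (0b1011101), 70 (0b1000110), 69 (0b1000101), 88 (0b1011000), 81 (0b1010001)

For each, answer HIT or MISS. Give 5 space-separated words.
Answer: MISS MISS HIT HIT MISS

Derivation:
vaddr=93: (2,3) not in TLB -> MISS, insert
vaddr=70: (2,0) not in TLB -> MISS, insert
vaddr=69: (2,0) in TLB -> HIT
vaddr=88: (2,3) in TLB -> HIT
vaddr=81: (2,2) not in TLB -> MISS, insert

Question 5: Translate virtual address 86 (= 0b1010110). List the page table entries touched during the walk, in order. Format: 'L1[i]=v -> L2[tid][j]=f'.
Answer: L1[2]=1 -> L2[1][2]=36

Derivation:
vaddr = 86 = 0b1010110
Split: l1_idx=2, l2_idx=2, offset=6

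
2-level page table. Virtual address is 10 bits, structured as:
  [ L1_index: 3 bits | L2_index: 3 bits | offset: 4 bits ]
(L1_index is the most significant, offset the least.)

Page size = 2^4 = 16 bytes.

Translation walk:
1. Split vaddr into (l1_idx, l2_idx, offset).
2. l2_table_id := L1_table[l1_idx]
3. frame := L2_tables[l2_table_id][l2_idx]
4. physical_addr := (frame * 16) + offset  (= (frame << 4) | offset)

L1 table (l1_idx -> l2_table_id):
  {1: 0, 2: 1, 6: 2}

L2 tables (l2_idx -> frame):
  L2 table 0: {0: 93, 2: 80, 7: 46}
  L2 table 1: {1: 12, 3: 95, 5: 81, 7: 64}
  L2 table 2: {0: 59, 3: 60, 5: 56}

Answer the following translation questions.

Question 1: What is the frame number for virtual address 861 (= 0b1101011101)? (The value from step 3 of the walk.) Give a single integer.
vaddr = 861: l1_idx=6, l2_idx=5
L1[6] = 2; L2[2][5] = 56

Answer: 56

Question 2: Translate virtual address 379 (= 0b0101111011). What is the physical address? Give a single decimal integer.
Answer: 1035

Derivation:
vaddr = 379 = 0b0101111011
Split: l1_idx=2, l2_idx=7, offset=11
L1[2] = 1
L2[1][7] = 64
paddr = 64 * 16 + 11 = 1035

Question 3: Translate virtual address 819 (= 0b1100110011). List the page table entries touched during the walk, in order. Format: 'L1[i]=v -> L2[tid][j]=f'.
vaddr = 819 = 0b1100110011
Split: l1_idx=6, l2_idx=3, offset=3

Answer: L1[6]=2 -> L2[2][3]=60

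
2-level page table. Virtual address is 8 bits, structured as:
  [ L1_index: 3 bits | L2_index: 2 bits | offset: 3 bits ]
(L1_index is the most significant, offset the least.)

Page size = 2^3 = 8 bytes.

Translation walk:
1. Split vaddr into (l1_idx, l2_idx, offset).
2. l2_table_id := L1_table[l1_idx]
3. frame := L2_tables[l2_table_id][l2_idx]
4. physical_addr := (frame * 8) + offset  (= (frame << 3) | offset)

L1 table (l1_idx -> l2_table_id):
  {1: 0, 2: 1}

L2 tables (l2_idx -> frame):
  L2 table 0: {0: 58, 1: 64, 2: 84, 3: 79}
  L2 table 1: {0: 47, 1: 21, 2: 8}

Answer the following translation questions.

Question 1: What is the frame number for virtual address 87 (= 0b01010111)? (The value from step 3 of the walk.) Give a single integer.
vaddr = 87: l1_idx=2, l2_idx=2
L1[2] = 1; L2[1][2] = 8

Answer: 8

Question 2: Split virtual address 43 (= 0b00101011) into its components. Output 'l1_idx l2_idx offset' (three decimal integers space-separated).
vaddr = 43 = 0b00101011
  top 3 bits -> l1_idx = 1
  next 2 bits -> l2_idx = 1
  bottom 3 bits -> offset = 3

Answer: 1 1 3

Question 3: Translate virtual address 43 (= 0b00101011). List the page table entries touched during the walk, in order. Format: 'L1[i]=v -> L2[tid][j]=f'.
Answer: L1[1]=0 -> L2[0][1]=64

Derivation:
vaddr = 43 = 0b00101011
Split: l1_idx=1, l2_idx=1, offset=3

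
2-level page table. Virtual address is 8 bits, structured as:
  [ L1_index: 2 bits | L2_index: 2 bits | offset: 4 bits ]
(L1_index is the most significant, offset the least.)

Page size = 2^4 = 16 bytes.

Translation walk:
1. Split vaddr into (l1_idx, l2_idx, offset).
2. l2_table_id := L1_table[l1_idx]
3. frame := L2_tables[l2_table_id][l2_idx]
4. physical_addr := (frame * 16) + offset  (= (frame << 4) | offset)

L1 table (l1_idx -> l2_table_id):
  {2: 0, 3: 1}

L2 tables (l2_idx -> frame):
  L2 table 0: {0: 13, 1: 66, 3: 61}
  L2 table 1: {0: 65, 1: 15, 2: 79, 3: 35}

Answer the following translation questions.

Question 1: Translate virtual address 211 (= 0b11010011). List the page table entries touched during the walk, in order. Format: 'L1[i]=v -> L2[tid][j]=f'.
Answer: L1[3]=1 -> L2[1][1]=15

Derivation:
vaddr = 211 = 0b11010011
Split: l1_idx=3, l2_idx=1, offset=3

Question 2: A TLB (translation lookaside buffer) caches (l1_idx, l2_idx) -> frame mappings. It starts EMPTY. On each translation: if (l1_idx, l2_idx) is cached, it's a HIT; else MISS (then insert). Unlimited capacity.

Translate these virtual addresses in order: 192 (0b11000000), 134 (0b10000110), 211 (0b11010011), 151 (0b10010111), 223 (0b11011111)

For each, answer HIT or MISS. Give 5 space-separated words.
vaddr=192: (3,0) not in TLB -> MISS, insert
vaddr=134: (2,0) not in TLB -> MISS, insert
vaddr=211: (3,1) not in TLB -> MISS, insert
vaddr=151: (2,1) not in TLB -> MISS, insert
vaddr=223: (3,1) in TLB -> HIT

Answer: MISS MISS MISS MISS HIT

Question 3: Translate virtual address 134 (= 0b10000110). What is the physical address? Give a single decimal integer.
Answer: 214

Derivation:
vaddr = 134 = 0b10000110
Split: l1_idx=2, l2_idx=0, offset=6
L1[2] = 0
L2[0][0] = 13
paddr = 13 * 16 + 6 = 214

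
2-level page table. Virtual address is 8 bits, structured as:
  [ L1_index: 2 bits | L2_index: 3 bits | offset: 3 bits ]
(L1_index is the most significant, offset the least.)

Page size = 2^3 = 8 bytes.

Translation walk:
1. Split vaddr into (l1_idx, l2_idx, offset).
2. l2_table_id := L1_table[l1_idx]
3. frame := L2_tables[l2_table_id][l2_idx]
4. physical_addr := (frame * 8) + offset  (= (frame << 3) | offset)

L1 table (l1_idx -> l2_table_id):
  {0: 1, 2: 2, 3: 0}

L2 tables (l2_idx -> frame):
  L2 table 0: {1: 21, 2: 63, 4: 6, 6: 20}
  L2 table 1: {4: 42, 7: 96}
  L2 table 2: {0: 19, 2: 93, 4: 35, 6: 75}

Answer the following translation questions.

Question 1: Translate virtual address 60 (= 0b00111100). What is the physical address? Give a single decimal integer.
vaddr = 60 = 0b00111100
Split: l1_idx=0, l2_idx=7, offset=4
L1[0] = 1
L2[1][7] = 96
paddr = 96 * 8 + 4 = 772

Answer: 772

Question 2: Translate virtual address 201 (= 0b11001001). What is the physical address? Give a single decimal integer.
vaddr = 201 = 0b11001001
Split: l1_idx=3, l2_idx=1, offset=1
L1[3] = 0
L2[0][1] = 21
paddr = 21 * 8 + 1 = 169

Answer: 169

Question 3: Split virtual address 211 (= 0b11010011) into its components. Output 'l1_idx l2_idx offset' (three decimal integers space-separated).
Answer: 3 2 3

Derivation:
vaddr = 211 = 0b11010011
  top 2 bits -> l1_idx = 3
  next 3 bits -> l2_idx = 2
  bottom 3 bits -> offset = 3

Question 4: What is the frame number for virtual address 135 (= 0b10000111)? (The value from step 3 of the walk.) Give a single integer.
Answer: 19

Derivation:
vaddr = 135: l1_idx=2, l2_idx=0
L1[2] = 2; L2[2][0] = 19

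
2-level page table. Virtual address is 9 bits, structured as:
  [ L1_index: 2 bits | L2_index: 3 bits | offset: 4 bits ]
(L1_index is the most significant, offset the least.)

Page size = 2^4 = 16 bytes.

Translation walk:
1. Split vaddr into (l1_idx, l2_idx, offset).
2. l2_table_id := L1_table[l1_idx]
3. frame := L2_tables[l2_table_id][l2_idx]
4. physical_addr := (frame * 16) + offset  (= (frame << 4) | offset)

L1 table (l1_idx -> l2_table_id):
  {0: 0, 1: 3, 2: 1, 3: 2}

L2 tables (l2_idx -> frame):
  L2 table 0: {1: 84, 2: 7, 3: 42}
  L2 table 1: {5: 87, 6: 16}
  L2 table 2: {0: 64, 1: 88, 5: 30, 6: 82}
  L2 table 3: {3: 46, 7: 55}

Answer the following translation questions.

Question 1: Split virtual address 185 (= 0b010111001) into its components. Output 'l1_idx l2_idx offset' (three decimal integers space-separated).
Answer: 1 3 9

Derivation:
vaddr = 185 = 0b010111001
  top 2 bits -> l1_idx = 1
  next 3 bits -> l2_idx = 3
  bottom 4 bits -> offset = 9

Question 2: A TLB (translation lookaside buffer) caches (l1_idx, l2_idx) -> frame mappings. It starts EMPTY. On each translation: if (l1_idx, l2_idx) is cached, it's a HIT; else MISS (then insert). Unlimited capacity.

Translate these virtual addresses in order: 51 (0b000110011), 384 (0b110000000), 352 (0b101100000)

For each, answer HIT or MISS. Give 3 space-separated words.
vaddr=51: (0,3) not in TLB -> MISS, insert
vaddr=384: (3,0) not in TLB -> MISS, insert
vaddr=352: (2,6) not in TLB -> MISS, insert

Answer: MISS MISS MISS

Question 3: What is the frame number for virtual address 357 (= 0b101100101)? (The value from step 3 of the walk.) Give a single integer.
Answer: 16

Derivation:
vaddr = 357: l1_idx=2, l2_idx=6
L1[2] = 1; L2[1][6] = 16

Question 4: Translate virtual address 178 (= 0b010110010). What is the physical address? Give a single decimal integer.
vaddr = 178 = 0b010110010
Split: l1_idx=1, l2_idx=3, offset=2
L1[1] = 3
L2[3][3] = 46
paddr = 46 * 16 + 2 = 738

Answer: 738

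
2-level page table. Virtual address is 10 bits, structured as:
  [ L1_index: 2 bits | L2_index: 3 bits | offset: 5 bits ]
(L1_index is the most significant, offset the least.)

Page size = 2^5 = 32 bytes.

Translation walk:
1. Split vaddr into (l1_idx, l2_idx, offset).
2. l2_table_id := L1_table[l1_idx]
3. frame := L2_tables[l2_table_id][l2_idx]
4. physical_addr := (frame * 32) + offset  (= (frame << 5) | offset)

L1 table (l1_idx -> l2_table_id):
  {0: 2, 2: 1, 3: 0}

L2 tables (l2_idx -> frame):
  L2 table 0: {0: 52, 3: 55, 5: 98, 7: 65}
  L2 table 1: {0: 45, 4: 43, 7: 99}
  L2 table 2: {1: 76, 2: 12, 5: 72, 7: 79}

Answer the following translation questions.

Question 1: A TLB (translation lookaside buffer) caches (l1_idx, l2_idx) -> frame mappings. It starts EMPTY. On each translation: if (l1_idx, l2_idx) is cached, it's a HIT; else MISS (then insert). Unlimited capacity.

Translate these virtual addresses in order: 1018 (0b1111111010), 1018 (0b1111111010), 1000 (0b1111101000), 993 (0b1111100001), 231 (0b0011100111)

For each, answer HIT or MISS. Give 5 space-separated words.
Answer: MISS HIT HIT HIT MISS

Derivation:
vaddr=1018: (3,7) not in TLB -> MISS, insert
vaddr=1018: (3,7) in TLB -> HIT
vaddr=1000: (3,7) in TLB -> HIT
vaddr=993: (3,7) in TLB -> HIT
vaddr=231: (0,7) not in TLB -> MISS, insert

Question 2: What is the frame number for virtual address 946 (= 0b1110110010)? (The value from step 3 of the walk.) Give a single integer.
vaddr = 946: l1_idx=3, l2_idx=5
L1[3] = 0; L2[0][5] = 98

Answer: 98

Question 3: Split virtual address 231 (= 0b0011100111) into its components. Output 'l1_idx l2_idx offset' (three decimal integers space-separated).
Answer: 0 7 7

Derivation:
vaddr = 231 = 0b0011100111
  top 2 bits -> l1_idx = 0
  next 3 bits -> l2_idx = 7
  bottom 5 bits -> offset = 7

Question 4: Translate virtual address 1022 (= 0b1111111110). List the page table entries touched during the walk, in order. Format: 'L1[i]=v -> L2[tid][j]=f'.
vaddr = 1022 = 0b1111111110
Split: l1_idx=3, l2_idx=7, offset=30

Answer: L1[3]=0 -> L2[0][7]=65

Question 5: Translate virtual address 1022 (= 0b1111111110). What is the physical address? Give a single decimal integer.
vaddr = 1022 = 0b1111111110
Split: l1_idx=3, l2_idx=7, offset=30
L1[3] = 0
L2[0][7] = 65
paddr = 65 * 32 + 30 = 2110

Answer: 2110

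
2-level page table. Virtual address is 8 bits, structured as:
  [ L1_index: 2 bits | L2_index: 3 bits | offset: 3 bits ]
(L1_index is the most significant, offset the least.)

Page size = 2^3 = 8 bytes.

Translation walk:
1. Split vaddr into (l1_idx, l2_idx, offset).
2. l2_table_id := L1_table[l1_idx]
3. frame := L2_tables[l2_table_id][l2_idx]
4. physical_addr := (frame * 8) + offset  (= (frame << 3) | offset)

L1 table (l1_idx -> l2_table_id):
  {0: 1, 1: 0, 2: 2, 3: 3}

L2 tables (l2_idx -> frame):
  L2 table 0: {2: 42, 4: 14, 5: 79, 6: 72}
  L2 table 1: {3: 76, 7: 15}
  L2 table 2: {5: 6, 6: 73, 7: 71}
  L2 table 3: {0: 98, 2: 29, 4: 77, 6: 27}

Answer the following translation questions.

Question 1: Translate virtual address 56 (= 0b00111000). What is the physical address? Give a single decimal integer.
vaddr = 56 = 0b00111000
Split: l1_idx=0, l2_idx=7, offset=0
L1[0] = 1
L2[1][7] = 15
paddr = 15 * 8 + 0 = 120

Answer: 120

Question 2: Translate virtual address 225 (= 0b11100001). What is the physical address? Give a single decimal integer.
vaddr = 225 = 0b11100001
Split: l1_idx=3, l2_idx=4, offset=1
L1[3] = 3
L2[3][4] = 77
paddr = 77 * 8 + 1 = 617

Answer: 617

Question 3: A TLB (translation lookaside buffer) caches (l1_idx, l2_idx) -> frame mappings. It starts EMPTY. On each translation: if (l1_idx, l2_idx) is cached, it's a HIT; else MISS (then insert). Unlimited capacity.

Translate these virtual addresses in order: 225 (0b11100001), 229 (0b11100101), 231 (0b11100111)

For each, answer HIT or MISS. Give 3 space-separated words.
vaddr=225: (3,4) not in TLB -> MISS, insert
vaddr=229: (3,4) in TLB -> HIT
vaddr=231: (3,4) in TLB -> HIT

Answer: MISS HIT HIT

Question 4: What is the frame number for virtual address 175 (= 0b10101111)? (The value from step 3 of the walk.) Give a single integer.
Answer: 6

Derivation:
vaddr = 175: l1_idx=2, l2_idx=5
L1[2] = 2; L2[2][5] = 6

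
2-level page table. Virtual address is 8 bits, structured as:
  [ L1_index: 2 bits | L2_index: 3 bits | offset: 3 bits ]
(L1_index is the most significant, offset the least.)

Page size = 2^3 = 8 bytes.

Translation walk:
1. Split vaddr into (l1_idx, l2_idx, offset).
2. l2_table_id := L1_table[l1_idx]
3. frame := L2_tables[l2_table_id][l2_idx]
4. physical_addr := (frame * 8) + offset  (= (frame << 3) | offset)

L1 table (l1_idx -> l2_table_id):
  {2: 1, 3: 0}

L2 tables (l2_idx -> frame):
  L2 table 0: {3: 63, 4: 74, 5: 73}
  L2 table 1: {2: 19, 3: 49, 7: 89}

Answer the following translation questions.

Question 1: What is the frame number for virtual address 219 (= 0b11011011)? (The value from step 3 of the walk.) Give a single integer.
vaddr = 219: l1_idx=3, l2_idx=3
L1[3] = 0; L2[0][3] = 63

Answer: 63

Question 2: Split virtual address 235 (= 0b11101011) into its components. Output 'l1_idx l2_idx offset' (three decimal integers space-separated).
vaddr = 235 = 0b11101011
  top 2 bits -> l1_idx = 3
  next 3 bits -> l2_idx = 5
  bottom 3 bits -> offset = 3

Answer: 3 5 3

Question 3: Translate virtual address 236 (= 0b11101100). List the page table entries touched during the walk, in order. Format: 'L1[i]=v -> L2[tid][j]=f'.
Answer: L1[3]=0 -> L2[0][5]=73

Derivation:
vaddr = 236 = 0b11101100
Split: l1_idx=3, l2_idx=5, offset=4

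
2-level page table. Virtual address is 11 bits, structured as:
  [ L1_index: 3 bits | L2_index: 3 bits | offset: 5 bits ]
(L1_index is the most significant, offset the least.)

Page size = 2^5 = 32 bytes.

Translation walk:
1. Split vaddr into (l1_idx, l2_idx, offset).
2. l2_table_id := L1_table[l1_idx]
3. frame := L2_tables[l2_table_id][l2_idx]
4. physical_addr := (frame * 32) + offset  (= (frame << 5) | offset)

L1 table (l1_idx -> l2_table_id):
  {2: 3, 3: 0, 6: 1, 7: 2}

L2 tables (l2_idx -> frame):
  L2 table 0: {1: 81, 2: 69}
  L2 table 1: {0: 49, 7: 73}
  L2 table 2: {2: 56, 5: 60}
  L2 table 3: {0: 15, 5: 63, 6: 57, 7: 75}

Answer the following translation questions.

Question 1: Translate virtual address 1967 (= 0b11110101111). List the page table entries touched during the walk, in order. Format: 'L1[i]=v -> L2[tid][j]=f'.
vaddr = 1967 = 0b11110101111
Split: l1_idx=7, l2_idx=5, offset=15

Answer: L1[7]=2 -> L2[2][5]=60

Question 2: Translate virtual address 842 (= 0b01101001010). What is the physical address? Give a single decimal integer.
Answer: 2218

Derivation:
vaddr = 842 = 0b01101001010
Split: l1_idx=3, l2_idx=2, offset=10
L1[3] = 0
L2[0][2] = 69
paddr = 69 * 32 + 10 = 2218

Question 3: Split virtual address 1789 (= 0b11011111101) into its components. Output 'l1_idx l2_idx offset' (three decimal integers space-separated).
vaddr = 1789 = 0b11011111101
  top 3 bits -> l1_idx = 6
  next 3 bits -> l2_idx = 7
  bottom 5 bits -> offset = 29

Answer: 6 7 29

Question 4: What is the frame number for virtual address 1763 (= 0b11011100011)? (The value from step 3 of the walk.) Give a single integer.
vaddr = 1763: l1_idx=6, l2_idx=7
L1[6] = 1; L2[1][7] = 73

Answer: 73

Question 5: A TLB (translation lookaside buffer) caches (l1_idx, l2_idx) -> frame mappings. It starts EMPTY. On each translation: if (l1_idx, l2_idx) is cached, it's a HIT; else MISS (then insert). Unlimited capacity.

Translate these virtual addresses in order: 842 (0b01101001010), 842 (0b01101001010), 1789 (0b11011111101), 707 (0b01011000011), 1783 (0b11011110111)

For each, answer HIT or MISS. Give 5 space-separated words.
vaddr=842: (3,2) not in TLB -> MISS, insert
vaddr=842: (3,2) in TLB -> HIT
vaddr=1789: (6,7) not in TLB -> MISS, insert
vaddr=707: (2,6) not in TLB -> MISS, insert
vaddr=1783: (6,7) in TLB -> HIT

Answer: MISS HIT MISS MISS HIT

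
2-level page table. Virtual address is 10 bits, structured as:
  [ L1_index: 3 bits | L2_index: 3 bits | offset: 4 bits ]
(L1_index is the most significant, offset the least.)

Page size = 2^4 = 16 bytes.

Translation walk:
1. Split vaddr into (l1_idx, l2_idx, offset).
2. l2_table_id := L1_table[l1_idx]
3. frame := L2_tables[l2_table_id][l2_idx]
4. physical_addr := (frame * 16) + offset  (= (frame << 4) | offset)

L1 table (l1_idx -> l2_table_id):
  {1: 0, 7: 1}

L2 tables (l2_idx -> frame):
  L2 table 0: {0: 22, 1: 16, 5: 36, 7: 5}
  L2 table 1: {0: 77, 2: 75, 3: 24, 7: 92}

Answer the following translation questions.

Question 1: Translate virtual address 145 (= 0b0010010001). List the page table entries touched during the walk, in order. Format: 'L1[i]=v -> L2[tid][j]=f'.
vaddr = 145 = 0b0010010001
Split: l1_idx=1, l2_idx=1, offset=1

Answer: L1[1]=0 -> L2[0][1]=16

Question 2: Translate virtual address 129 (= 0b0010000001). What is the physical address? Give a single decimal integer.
Answer: 353

Derivation:
vaddr = 129 = 0b0010000001
Split: l1_idx=1, l2_idx=0, offset=1
L1[1] = 0
L2[0][0] = 22
paddr = 22 * 16 + 1 = 353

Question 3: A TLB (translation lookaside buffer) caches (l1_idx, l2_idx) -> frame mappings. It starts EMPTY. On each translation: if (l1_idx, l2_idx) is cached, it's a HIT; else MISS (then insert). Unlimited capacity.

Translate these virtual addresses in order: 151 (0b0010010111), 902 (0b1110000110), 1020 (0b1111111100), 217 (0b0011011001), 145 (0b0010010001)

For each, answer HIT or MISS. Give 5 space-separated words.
vaddr=151: (1,1) not in TLB -> MISS, insert
vaddr=902: (7,0) not in TLB -> MISS, insert
vaddr=1020: (7,7) not in TLB -> MISS, insert
vaddr=217: (1,5) not in TLB -> MISS, insert
vaddr=145: (1,1) in TLB -> HIT

Answer: MISS MISS MISS MISS HIT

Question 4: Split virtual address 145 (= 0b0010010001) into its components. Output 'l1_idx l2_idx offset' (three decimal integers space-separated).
Answer: 1 1 1

Derivation:
vaddr = 145 = 0b0010010001
  top 3 bits -> l1_idx = 1
  next 3 bits -> l2_idx = 1
  bottom 4 bits -> offset = 1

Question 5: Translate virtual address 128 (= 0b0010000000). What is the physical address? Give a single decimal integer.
Answer: 352

Derivation:
vaddr = 128 = 0b0010000000
Split: l1_idx=1, l2_idx=0, offset=0
L1[1] = 0
L2[0][0] = 22
paddr = 22 * 16 + 0 = 352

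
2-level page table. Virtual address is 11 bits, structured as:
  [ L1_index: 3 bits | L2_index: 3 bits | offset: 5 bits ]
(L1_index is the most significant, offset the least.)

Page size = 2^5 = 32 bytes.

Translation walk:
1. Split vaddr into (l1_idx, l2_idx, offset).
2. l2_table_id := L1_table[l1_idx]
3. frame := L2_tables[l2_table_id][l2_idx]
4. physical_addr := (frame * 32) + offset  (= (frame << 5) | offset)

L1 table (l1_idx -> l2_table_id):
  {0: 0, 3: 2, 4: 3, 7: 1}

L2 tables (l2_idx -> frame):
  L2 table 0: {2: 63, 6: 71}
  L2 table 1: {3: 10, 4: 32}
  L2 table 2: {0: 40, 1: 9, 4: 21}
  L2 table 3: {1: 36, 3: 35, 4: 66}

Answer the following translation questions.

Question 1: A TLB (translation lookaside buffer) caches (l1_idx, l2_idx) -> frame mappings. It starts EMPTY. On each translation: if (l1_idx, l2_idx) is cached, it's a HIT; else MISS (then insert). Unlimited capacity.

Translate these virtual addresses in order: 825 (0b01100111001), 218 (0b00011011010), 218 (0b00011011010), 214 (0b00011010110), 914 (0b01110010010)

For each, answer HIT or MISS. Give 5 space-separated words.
Answer: MISS MISS HIT HIT MISS

Derivation:
vaddr=825: (3,1) not in TLB -> MISS, insert
vaddr=218: (0,6) not in TLB -> MISS, insert
vaddr=218: (0,6) in TLB -> HIT
vaddr=214: (0,6) in TLB -> HIT
vaddr=914: (3,4) not in TLB -> MISS, insert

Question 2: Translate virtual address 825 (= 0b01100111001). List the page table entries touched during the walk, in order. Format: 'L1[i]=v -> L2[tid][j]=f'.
vaddr = 825 = 0b01100111001
Split: l1_idx=3, l2_idx=1, offset=25

Answer: L1[3]=2 -> L2[2][1]=9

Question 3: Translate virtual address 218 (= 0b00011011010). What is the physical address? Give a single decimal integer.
Answer: 2298

Derivation:
vaddr = 218 = 0b00011011010
Split: l1_idx=0, l2_idx=6, offset=26
L1[0] = 0
L2[0][6] = 71
paddr = 71 * 32 + 26 = 2298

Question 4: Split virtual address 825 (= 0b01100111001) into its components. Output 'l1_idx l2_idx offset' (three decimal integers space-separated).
Answer: 3 1 25

Derivation:
vaddr = 825 = 0b01100111001
  top 3 bits -> l1_idx = 3
  next 3 bits -> l2_idx = 1
  bottom 5 bits -> offset = 25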